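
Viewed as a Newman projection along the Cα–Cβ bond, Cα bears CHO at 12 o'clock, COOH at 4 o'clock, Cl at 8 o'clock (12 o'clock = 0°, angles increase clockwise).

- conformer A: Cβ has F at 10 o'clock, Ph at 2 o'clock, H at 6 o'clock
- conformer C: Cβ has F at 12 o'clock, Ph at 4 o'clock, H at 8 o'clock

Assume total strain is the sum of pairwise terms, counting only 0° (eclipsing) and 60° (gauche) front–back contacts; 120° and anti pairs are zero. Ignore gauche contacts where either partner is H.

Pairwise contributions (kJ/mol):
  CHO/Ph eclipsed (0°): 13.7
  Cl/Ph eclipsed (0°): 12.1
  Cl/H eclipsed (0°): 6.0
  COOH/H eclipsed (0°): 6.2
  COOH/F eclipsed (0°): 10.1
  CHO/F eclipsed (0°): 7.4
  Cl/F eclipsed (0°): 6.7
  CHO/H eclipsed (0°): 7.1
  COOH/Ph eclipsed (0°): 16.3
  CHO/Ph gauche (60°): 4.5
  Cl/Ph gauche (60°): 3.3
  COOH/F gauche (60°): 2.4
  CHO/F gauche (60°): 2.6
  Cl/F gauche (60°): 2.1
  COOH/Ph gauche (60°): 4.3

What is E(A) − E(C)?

A (staggered): CHO–F gauche, CHO–Ph gauche, COOH–Ph gauche, Cl–F gauche; 2.6 + 4.5 + 4.3 + 2.1 = 13.5 kJ/mol.
C (eclipsed): CHO–F eclipsed, COOH–Ph eclipsed, Cl–H eclipsed; 7.4 + 16.3 + 6.0 = 29.7 kJ/mol.
E(A) − E(C) = 13.5 − 29.7 = -16.2 kJ/mol.

-16.2 kJ/mol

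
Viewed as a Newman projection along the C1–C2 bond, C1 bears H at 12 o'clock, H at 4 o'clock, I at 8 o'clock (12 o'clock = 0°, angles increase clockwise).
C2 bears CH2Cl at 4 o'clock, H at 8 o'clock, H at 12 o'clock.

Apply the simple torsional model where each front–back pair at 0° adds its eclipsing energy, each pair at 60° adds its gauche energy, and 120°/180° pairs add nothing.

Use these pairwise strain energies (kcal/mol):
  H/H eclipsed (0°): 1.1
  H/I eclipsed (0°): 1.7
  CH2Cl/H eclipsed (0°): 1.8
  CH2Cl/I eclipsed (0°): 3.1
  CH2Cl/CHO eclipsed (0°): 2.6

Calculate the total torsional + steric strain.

4.6 kcal/mol

This conformer (eclipsed): H(0°)/H(0°) eclipsed 1.1; H(120°)/CH2Cl(120°) eclipsed 1.8; I(240°)/H(240°) eclipsed 1.7 → 4.6 kcal/mol.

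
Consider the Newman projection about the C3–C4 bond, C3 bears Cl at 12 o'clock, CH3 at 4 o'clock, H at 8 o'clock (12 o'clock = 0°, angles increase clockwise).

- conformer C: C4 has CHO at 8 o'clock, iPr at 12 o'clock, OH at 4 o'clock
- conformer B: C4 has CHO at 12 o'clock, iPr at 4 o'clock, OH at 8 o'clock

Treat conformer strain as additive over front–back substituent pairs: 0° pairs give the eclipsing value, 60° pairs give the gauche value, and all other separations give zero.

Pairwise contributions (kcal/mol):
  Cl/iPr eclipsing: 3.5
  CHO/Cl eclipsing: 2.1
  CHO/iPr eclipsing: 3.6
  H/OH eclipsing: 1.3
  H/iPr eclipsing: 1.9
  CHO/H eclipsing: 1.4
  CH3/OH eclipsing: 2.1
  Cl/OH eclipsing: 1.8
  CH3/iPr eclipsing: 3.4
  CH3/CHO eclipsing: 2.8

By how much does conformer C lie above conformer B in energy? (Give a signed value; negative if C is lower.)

+0.2 kcal/mol

C is eclipsed. Cl at 0° is eclipsed with iPr at 0° (3.5); CH3 at 120° is eclipsed with OH at 120° (2.1); H at 240° is eclipsed with CHO at 240° (1.4). Total 7.0 kcal/mol.
B is eclipsed. Cl at 0° is eclipsed with CHO at 0° (2.1); CH3 at 120° is eclipsed with iPr at 120° (3.4); H at 240° is eclipsed with OH at 240° (1.3). Total 6.8 kcal/mol.
E(C) − E(B) = 7.0 − 6.8 = +0.2 kcal/mol.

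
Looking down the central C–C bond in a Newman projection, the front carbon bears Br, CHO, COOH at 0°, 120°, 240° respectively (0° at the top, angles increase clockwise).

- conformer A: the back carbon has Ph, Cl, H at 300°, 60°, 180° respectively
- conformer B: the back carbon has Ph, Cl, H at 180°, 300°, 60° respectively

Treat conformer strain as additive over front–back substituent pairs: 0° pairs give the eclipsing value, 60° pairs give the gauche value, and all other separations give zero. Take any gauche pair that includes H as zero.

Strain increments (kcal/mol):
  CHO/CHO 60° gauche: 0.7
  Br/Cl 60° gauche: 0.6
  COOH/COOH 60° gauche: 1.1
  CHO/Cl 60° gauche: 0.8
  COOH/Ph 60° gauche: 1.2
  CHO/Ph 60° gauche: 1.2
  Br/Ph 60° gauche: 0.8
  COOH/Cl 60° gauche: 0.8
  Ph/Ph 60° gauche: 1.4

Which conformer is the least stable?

A (staggered): Br(0°)/Ph(300°) gauche 0.8; Br(0°)/Cl(60°) gauche 0.6; CHO(120°)/Cl(60°) gauche 0.8; COOH(240°)/Ph(300°) gauche 1.2 → 3.4 kcal/mol.
B (staggered): Br(0°)/Cl(300°) gauche 0.6; CHO(120°)/Ph(180°) gauche 1.2; COOH(240°)/Ph(180°) gauche 1.2; COOH(240°)/Cl(300°) gauche 0.8 → 3.8 kcal/mol.
B has the highest total (3.8 kcal/mol).

B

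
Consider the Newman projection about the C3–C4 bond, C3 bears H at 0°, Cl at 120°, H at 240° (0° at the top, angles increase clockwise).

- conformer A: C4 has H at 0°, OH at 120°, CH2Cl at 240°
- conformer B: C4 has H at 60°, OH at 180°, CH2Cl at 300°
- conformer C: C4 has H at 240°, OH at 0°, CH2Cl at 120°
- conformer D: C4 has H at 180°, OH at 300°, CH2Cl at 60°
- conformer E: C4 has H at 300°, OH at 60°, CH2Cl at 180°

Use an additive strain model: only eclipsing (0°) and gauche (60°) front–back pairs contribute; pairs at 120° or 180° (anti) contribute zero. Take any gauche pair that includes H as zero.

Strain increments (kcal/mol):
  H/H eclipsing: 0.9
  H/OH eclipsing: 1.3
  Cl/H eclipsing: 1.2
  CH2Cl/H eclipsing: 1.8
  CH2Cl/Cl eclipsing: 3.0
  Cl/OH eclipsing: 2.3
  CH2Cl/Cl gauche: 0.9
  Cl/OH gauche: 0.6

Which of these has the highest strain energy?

A (eclipsed): H–H eclipsed, Cl–OH eclipsed, H–CH2Cl eclipsed; 0.9 + 2.3 + 1.8 = 5.0 kcal/mol.
B (staggered): Cl–OH gauche; 0.6 = 0.6 kcal/mol.
C (eclipsed): H–OH eclipsed, Cl–CH2Cl eclipsed, H–H eclipsed; 1.3 + 3.0 + 0.9 = 5.2 kcal/mol.
D (staggered): Cl–CH2Cl gauche; 0.9 = 0.9 kcal/mol.
E (staggered): Cl–OH gauche, Cl–CH2Cl gauche; 0.6 + 0.9 = 1.5 kcal/mol.
C has the highest total (5.2 kcal/mol).

C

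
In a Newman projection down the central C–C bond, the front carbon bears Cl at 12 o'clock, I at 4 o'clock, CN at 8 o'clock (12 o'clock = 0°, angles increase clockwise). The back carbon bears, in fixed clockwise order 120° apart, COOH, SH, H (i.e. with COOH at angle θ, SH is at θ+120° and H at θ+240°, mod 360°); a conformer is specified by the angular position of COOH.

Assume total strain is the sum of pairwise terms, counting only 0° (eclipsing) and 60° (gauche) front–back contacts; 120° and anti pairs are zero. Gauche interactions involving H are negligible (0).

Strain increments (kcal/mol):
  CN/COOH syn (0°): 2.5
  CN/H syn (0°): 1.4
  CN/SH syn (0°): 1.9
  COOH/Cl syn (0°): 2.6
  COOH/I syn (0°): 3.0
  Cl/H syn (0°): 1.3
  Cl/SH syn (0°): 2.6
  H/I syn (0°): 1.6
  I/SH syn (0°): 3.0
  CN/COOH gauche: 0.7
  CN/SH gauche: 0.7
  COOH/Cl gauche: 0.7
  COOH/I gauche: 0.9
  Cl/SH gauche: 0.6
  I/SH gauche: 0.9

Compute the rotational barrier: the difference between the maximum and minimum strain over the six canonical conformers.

COOH at 0° (eclipsed): Cl(0°)/COOH(0°) eclipsed 2.6; I(120°)/SH(120°) eclipsed 3.0; CN(240°)/H(240°) eclipsed 1.4 → 7.0 kcal/mol.
COOH at 60° (staggered): Cl(0°)/COOH(60°) gauche 0.7; I(120°)/COOH(60°) gauche 0.9; I(120°)/SH(180°) gauche 0.9; CN(240°)/SH(180°) gauche 0.7 → 3.2 kcal/mol.
COOH at 120° (eclipsed): Cl(0°)/H(0°) eclipsed 1.3; I(120°)/COOH(120°) eclipsed 3.0; CN(240°)/SH(240°) eclipsed 1.9 → 6.2 kcal/mol.
COOH at 180° (staggered): Cl(0°)/SH(300°) gauche 0.6; I(120°)/COOH(180°) gauche 0.9; CN(240°)/COOH(180°) gauche 0.7; CN(240°)/SH(300°) gauche 0.7 → 2.9 kcal/mol.
COOH at 240° (eclipsed): Cl(0°)/SH(0°) eclipsed 2.6; I(120°)/H(120°) eclipsed 1.6; CN(240°)/COOH(240°) eclipsed 2.5 → 6.7 kcal/mol.
COOH at 300° (staggered): Cl(0°)/COOH(300°) gauche 0.7; Cl(0°)/SH(60°) gauche 0.6; I(120°)/SH(60°) gauche 0.9; CN(240°)/COOH(300°) gauche 0.7 → 2.9 kcal/mol.
Max at 0° (7.0 kcal/mol), min at 180° (2.9 kcal/mol); barrier = 4.1 kcal/mol.

4.1 kcal/mol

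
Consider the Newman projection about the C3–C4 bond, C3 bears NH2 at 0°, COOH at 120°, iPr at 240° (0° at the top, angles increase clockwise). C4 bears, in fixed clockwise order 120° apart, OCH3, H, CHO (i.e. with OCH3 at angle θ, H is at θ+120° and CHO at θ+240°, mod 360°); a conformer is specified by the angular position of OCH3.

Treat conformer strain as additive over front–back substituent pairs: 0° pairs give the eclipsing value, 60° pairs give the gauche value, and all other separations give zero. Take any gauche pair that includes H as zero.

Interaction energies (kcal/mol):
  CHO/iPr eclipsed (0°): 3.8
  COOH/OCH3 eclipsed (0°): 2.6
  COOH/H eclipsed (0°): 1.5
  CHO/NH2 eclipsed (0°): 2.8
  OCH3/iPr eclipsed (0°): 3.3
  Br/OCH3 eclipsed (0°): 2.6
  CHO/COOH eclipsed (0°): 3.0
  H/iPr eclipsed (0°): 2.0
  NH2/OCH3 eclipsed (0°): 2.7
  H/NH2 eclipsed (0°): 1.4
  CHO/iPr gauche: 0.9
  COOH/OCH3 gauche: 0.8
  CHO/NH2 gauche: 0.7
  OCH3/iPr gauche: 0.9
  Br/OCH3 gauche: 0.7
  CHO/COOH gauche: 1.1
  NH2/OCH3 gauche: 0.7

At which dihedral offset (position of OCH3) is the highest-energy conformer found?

OCH3 at 0° is eclipsed. NH2 at 0° is eclipsed with OCH3 at 0° (2.7); COOH at 120° is eclipsed with H at 120° (1.5); iPr at 240° is eclipsed with CHO at 240° (3.8). Total 8.0 kcal/mol.
OCH3 at 60° is staggered. NH2 at 0° is gauche with OCH3 at 60° (0.7); NH2 at 0° is gauche with CHO at 300° (0.7); COOH at 120° is gauche with OCH3 at 60° (0.8); iPr at 240° is gauche with CHO at 300° (0.9). Total 3.1 kcal/mol.
OCH3 at 120° is eclipsed. NH2 at 0° is eclipsed with CHO at 0° (2.8); COOH at 120° is eclipsed with OCH3 at 120° (2.6); iPr at 240° is eclipsed with H at 240° (2.0). Total 7.4 kcal/mol.
OCH3 at 180° is staggered. NH2 at 0° is gauche with CHO at 60° (0.7); COOH at 120° is gauche with OCH3 at 180° (0.8); COOH at 120° is gauche with CHO at 60° (1.1); iPr at 240° is gauche with OCH3 at 180° (0.9). Total 3.5 kcal/mol.
OCH3 at 240° is eclipsed. NH2 at 0° is eclipsed with H at 0° (1.4); COOH at 120° is eclipsed with CHO at 120° (3.0); iPr at 240° is eclipsed with OCH3 at 240° (3.3). Total 7.7 kcal/mol.
OCH3 at 300° is staggered. NH2 at 0° is gauche with OCH3 at 300° (0.7); COOH at 120° is gauche with CHO at 180° (1.1); iPr at 240° is gauche with OCH3 at 300° (0.9); iPr at 240° is gauche with CHO at 180° (0.9). Total 3.6 kcal/mol.
The maximum (8.0 kcal/mol) occurs with OCH3 at 0°.

0°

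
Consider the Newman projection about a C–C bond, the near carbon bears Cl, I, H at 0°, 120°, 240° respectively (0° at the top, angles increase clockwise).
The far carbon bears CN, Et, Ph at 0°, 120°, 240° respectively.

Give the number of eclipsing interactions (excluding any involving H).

2

Non-H eclipsing pairs: Cl(0°)/CN(0°); I(120°)/Et(120°) — 2 interactions.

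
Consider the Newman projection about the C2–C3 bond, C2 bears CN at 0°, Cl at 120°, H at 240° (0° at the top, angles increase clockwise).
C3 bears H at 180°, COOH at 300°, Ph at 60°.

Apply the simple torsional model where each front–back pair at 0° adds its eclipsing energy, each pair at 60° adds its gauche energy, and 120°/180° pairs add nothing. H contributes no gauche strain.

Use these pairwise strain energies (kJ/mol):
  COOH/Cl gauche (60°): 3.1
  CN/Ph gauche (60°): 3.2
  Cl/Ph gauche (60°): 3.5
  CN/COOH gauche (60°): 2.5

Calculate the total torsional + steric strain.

This conformer (staggered): CN(0°)/COOH(300°) gauche 2.5; CN(0°)/Ph(60°) gauche 3.2; Cl(120°)/Ph(60°) gauche 3.5 → 9.2 kJ/mol.

9.2 kJ/mol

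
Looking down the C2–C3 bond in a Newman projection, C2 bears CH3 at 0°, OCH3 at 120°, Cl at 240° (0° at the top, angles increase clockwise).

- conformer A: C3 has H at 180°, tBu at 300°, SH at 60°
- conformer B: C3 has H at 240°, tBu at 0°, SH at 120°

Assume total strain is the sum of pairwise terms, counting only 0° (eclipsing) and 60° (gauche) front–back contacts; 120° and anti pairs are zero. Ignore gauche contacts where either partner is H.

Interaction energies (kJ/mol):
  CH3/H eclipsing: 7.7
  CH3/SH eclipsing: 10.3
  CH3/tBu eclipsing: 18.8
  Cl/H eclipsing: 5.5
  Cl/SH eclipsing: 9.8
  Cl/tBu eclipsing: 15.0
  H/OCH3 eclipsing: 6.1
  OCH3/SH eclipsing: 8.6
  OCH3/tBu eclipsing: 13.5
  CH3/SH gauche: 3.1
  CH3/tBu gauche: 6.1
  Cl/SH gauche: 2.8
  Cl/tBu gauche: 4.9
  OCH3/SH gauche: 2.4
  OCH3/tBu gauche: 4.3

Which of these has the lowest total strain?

A

A (staggered): CH3(0°)/tBu(300°) gauche 6.1; CH3(0°)/SH(60°) gauche 3.1; OCH3(120°)/SH(60°) gauche 2.4; Cl(240°)/tBu(300°) gauche 4.9 → 16.5 kJ/mol.
B (eclipsed): CH3(0°)/tBu(0°) eclipsed 18.8; OCH3(120°)/SH(120°) eclipsed 8.6; Cl(240°)/H(240°) eclipsed 5.5 → 32.9 kJ/mol.
A has the lowest total (16.5 kJ/mol).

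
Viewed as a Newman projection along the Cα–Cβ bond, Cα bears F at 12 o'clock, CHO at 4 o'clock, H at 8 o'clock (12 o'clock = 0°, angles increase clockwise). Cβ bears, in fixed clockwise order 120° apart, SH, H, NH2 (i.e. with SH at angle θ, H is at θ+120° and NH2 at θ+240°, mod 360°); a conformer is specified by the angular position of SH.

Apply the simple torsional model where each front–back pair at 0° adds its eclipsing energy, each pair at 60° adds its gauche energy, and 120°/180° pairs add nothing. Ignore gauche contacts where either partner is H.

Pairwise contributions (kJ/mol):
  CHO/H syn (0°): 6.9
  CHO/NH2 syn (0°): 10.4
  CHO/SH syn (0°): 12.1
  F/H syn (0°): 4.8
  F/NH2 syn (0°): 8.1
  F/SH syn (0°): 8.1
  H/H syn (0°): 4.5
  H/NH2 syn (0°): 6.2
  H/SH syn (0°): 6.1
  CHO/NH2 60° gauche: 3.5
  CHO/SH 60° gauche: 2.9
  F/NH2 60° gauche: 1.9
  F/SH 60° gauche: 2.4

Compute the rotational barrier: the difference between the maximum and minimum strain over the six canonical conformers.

18.8 kJ/mol

SH at 0° (eclipsed): F(0°)/SH(0°) eclipsed 8.1; CHO(120°)/H(120°) eclipsed 6.9; H(240°)/NH2(240°) eclipsed 6.2 → 21.2 kJ/mol.
SH at 60° (staggered): F(0°)/SH(60°) gauche 2.4; F(0°)/NH2(300°) gauche 1.9; CHO(120°)/SH(60°) gauche 2.9 → 7.2 kJ/mol.
SH at 120° (eclipsed): F(0°)/NH2(0°) eclipsed 8.1; CHO(120°)/SH(120°) eclipsed 12.1; H(240°)/H(240°) eclipsed 4.5 → 24.7 kJ/mol.
SH at 180° (staggered): F(0°)/NH2(60°) gauche 1.9; CHO(120°)/SH(180°) gauche 2.9; CHO(120°)/NH2(60°) gauche 3.5 → 8.3 kJ/mol.
SH at 240° (eclipsed): F(0°)/H(0°) eclipsed 4.8; CHO(120°)/NH2(120°) eclipsed 10.4; H(240°)/SH(240°) eclipsed 6.1 → 21.3 kJ/mol.
SH at 300° (staggered): F(0°)/SH(300°) gauche 2.4; CHO(120°)/NH2(180°) gauche 3.5 → 5.9 kJ/mol.
Max at 120° (24.7 kJ/mol), min at 300° (5.9 kJ/mol); barrier = 18.8 kJ/mol.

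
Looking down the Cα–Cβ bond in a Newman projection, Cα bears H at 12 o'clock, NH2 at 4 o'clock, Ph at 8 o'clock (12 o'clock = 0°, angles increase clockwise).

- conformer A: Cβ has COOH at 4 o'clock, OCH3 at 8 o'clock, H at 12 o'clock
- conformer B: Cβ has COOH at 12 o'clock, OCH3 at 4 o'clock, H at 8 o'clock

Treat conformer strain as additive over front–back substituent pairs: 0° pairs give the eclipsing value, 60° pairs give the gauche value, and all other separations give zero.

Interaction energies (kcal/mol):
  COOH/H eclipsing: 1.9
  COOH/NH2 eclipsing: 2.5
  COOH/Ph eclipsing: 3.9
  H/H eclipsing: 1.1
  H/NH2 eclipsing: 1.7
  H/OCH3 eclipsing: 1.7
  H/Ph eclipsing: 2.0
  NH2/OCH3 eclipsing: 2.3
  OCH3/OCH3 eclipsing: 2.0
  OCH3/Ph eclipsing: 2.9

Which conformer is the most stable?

B

A (eclipsed): H–H eclipsed, NH2–COOH eclipsed, Ph–OCH3 eclipsed; 1.1 + 2.5 + 2.9 = 6.5 kcal/mol.
B (eclipsed): H–COOH eclipsed, NH2–OCH3 eclipsed, Ph–H eclipsed; 1.9 + 2.3 + 2.0 = 6.2 kcal/mol.
B has the lowest total (6.2 kcal/mol).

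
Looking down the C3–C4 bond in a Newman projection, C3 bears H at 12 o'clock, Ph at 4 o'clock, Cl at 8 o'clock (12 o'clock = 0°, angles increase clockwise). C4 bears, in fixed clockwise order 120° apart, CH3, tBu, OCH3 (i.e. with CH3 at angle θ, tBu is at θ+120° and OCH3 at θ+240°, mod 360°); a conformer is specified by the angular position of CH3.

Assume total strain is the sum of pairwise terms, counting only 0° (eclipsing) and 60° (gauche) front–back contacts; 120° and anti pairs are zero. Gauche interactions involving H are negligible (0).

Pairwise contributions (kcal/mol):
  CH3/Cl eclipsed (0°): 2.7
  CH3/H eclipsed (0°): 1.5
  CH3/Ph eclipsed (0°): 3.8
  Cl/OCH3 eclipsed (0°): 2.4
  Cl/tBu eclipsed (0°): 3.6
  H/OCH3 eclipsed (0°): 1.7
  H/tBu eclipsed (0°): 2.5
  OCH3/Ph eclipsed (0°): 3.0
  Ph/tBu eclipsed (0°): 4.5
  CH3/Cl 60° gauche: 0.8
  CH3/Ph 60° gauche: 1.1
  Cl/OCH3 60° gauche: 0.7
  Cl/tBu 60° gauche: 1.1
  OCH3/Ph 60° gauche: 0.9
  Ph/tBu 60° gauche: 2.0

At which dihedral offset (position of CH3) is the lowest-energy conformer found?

180°

CH3 at 0° (eclipsed): H(0°)/CH3(0°) eclipsed 1.5; Ph(120°)/tBu(120°) eclipsed 4.5; Cl(240°)/OCH3(240°) eclipsed 2.4 → 8.4 kcal/mol.
CH3 at 60° (staggered): Ph(120°)/CH3(60°) gauche 1.1; Ph(120°)/tBu(180°) gauche 2.0; Cl(240°)/tBu(180°) gauche 1.1; Cl(240°)/OCH3(300°) gauche 0.7 → 4.9 kcal/mol.
CH3 at 120° (eclipsed): H(0°)/OCH3(0°) eclipsed 1.7; Ph(120°)/CH3(120°) eclipsed 3.8; Cl(240°)/tBu(240°) eclipsed 3.6 → 9.1 kcal/mol.
CH3 at 180° (staggered): Ph(120°)/CH3(180°) gauche 1.1; Ph(120°)/OCH3(60°) gauche 0.9; Cl(240°)/CH3(180°) gauche 0.8; Cl(240°)/tBu(300°) gauche 1.1 → 3.9 kcal/mol.
CH3 at 240° (eclipsed): H(0°)/tBu(0°) eclipsed 2.5; Ph(120°)/OCH3(120°) eclipsed 3.0; Cl(240°)/CH3(240°) eclipsed 2.7 → 8.2 kcal/mol.
CH3 at 300° (staggered): Ph(120°)/tBu(60°) gauche 2.0; Ph(120°)/OCH3(180°) gauche 0.9; Cl(240°)/CH3(300°) gauche 0.8; Cl(240°)/OCH3(180°) gauche 0.7 → 4.4 kcal/mol.
The minimum (3.9 kcal/mol) occurs with CH3 at 180°.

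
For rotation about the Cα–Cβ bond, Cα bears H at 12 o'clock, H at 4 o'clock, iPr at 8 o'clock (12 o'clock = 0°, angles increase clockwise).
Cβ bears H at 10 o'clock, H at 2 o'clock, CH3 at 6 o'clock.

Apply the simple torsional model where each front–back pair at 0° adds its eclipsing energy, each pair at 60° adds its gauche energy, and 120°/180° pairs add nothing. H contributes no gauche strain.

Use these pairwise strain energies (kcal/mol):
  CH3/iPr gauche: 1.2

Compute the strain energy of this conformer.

This conformer (staggered): iPr(240°)/CH3(180°) gauche 1.2 → 1.2 kcal/mol.

1.2 kcal/mol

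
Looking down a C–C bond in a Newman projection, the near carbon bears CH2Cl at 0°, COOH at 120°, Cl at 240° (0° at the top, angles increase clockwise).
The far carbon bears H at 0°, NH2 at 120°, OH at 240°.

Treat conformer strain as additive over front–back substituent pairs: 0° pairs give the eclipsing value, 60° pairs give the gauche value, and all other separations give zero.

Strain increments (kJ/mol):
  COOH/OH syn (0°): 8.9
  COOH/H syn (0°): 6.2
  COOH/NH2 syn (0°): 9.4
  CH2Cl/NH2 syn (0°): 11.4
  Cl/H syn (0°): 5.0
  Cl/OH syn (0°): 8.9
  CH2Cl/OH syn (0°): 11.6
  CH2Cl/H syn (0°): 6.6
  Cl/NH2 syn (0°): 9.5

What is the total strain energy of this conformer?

This conformer (eclipsed): CH2Cl(0°)/H(0°) eclipsed 6.6; COOH(120°)/NH2(120°) eclipsed 9.4; Cl(240°)/OH(240°) eclipsed 8.9 → 24.9 kJ/mol.

24.9 kJ/mol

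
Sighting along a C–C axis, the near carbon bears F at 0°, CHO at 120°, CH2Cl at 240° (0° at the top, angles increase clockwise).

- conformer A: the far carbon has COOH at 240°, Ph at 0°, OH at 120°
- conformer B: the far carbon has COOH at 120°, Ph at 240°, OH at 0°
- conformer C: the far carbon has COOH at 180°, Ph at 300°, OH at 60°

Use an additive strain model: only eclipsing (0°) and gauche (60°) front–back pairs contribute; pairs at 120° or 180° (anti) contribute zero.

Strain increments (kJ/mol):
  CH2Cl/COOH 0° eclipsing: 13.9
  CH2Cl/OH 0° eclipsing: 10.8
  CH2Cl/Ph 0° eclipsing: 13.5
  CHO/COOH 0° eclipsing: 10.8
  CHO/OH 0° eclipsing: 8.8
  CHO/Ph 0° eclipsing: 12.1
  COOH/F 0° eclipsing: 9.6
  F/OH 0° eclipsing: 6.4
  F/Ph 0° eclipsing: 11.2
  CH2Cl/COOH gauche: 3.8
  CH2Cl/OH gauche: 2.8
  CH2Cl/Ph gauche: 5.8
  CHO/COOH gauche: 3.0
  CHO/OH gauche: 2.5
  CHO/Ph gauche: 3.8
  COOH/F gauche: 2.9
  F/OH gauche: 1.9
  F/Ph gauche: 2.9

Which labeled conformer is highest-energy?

A (eclipsed): F–Ph eclipsed, CHO–OH eclipsed, CH2Cl–COOH eclipsed; 11.2 + 8.8 + 13.9 = 33.9 kJ/mol.
B (eclipsed): F–OH eclipsed, CHO–COOH eclipsed, CH2Cl–Ph eclipsed; 6.4 + 10.8 + 13.5 = 30.7 kJ/mol.
C (staggered): F–Ph gauche, F–OH gauche, CHO–COOH gauche, CHO–OH gauche, CH2Cl–COOH gauche, CH2Cl–Ph gauche; 2.9 + 1.9 + 3.0 + 2.5 + 3.8 + 5.8 = 19.9 kJ/mol.
A has the highest total (33.9 kJ/mol).

A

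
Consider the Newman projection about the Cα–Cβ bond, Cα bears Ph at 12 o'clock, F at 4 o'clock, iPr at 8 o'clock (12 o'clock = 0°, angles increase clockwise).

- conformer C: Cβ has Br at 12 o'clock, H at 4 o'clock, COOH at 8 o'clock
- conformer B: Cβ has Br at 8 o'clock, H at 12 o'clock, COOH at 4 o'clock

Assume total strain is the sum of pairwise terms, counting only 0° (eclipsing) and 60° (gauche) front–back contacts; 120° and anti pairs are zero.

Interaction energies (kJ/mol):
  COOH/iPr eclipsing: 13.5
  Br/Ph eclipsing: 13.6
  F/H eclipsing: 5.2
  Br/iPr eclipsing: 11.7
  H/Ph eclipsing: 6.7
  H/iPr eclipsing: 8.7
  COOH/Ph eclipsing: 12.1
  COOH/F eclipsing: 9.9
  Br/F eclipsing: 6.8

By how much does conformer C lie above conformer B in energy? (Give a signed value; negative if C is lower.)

+4.0 kJ/mol

C (eclipsed): Ph(0°)/Br(0°) eclipsed 13.6; F(120°)/H(120°) eclipsed 5.2; iPr(240°)/COOH(240°) eclipsed 13.5 → 32.3 kJ/mol.
B (eclipsed): Ph(0°)/H(0°) eclipsed 6.7; F(120°)/COOH(120°) eclipsed 9.9; iPr(240°)/Br(240°) eclipsed 11.7 → 28.3 kJ/mol.
E(C) − E(B) = 32.3 − 28.3 = +4.0 kJ/mol.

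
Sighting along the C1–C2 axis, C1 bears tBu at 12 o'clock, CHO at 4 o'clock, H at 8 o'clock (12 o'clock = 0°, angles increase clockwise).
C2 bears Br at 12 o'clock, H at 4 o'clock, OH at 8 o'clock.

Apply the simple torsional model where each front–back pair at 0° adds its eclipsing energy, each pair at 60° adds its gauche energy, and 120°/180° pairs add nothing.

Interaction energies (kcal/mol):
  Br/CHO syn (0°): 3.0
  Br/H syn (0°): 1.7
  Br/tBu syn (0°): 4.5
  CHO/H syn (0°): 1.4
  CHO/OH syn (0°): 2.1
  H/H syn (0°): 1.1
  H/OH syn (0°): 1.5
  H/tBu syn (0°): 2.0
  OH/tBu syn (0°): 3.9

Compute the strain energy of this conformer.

This conformer (eclipsed): tBu(0°)/Br(0°) eclipsed 4.5; CHO(120°)/H(120°) eclipsed 1.4; H(240°)/OH(240°) eclipsed 1.5 → 7.4 kcal/mol.

7.4 kcal/mol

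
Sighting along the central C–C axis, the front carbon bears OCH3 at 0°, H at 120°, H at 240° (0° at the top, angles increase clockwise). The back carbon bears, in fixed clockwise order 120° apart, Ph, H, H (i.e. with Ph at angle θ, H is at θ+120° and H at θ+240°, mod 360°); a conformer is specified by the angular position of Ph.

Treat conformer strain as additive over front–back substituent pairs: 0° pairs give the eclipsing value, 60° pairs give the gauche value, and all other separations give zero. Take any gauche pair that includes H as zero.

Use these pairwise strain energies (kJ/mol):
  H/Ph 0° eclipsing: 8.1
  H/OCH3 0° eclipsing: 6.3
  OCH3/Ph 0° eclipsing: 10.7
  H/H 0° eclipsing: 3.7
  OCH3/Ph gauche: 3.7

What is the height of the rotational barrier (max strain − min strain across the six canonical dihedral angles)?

Ph at 0° (eclipsed): OCH3(0°)/Ph(0°) eclipsed 10.7; H(120°)/H(120°) eclipsed 3.7; H(240°)/H(240°) eclipsed 3.7 → 18.1 kJ/mol.
Ph at 60° (staggered): OCH3(0°)/Ph(60°) gauche 3.7 → 3.7 kJ/mol.
Ph at 120° (eclipsed): OCH3(0°)/H(0°) eclipsed 6.3; H(120°)/Ph(120°) eclipsed 8.1; H(240°)/H(240°) eclipsed 3.7 → 18.1 kJ/mol.
Ph at 180° (staggered): no non-H gauche contacts → 0.0 kJ/mol.
Ph at 240° (eclipsed): OCH3(0°)/H(0°) eclipsed 6.3; H(120°)/H(120°) eclipsed 3.7; H(240°)/Ph(240°) eclipsed 8.1 → 18.1 kJ/mol.
Ph at 300° (staggered): OCH3(0°)/Ph(300°) gauche 3.7 → 3.7 kJ/mol.
Max at 0° (18.1 kJ/mol), min at 180° (0.0 kJ/mol); barrier = 18.1 kJ/mol.

18.1 kJ/mol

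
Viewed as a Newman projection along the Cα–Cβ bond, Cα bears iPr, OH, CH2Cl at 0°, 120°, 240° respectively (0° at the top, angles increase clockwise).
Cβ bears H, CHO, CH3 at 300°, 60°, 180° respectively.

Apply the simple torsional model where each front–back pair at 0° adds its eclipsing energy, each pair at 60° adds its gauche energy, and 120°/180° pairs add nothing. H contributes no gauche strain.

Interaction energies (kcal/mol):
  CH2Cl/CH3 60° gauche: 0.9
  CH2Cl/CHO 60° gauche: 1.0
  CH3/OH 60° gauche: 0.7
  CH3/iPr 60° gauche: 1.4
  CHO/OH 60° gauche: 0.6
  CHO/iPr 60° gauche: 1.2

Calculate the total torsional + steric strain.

This conformer is staggered. iPr at 0° is gauche with CHO at 60° (1.2); OH at 120° is gauche with CHO at 60° (0.6); OH at 120° is gauche with CH3 at 180° (0.7); CH2Cl at 240° is gauche with CH3 at 180° (0.9). Total 3.4 kcal/mol.

3.4 kcal/mol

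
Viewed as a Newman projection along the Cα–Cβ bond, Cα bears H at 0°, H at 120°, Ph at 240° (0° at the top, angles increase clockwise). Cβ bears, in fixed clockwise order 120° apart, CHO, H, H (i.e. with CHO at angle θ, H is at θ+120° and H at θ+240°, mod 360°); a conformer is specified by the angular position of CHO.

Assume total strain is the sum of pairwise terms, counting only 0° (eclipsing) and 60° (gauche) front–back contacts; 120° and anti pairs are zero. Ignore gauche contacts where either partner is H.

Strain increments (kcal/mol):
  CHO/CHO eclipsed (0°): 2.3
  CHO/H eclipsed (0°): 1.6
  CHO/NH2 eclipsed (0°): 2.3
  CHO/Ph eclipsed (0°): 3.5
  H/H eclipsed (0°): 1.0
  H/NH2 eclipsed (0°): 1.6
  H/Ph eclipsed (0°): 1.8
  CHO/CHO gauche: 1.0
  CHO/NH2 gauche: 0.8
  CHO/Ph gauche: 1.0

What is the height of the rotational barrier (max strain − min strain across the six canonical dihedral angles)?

CHO at 0° (eclipsed): H–CHO eclipsed, H–H eclipsed, Ph–H eclipsed; 1.6 + 1.0 + 1.8 = 4.4 kcal/mol.
CHO at 60° (staggered): no non-H gauche contacts → 0.0 kcal/mol.
CHO at 120° (eclipsed): H–H eclipsed, H–CHO eclipsed, Ph–H eclipsed; 1.0 + 1.6 + 1.8 = 4.4 kcal/mol.
CHO at 180° (staggered): Ph–CHO gauche; 1.0 = 1.0 kcal/mol.
CHO at 240° (eclipsed): H–H eclipsed, H–H eclipsed, Ph–CHO eclipsed; 1.0 + 1.0 + 3.5 = 5.5 kcal/mol.
CHO at 300° (staggered): Ph–CHO gauche; 1.0 = 1.0 kcal/mol.
Max at 240° (5.5 kcal/mol), min at 60° (0.0 kcal/mol); barrier = 5.5 kcal/mol.

5.5 kcal/mol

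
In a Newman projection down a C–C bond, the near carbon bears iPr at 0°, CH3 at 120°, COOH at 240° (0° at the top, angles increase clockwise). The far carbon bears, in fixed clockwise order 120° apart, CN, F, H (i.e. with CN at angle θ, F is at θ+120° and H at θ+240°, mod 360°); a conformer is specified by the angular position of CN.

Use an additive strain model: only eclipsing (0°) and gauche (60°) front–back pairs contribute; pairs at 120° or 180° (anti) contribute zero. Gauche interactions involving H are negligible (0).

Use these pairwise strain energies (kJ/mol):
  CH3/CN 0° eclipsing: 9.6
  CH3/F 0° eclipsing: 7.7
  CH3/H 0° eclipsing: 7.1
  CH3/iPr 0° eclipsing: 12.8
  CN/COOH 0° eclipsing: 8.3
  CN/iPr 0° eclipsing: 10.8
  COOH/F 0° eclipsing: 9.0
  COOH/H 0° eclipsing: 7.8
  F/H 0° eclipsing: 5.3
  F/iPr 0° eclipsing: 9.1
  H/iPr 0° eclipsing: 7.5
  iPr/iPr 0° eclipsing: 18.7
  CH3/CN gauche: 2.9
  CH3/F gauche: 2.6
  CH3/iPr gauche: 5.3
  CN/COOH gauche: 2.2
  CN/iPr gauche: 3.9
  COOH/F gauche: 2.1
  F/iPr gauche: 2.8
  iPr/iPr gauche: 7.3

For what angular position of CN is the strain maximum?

CN at 0° (eclipsed): iPr–CN eclipsed, CH3–F eclipsed, COOH–H eclipsed; 10.8 + 7.7 + 7.8 = 26.3 kJ/mol.
CN at 60° (staggered): iPr–CN gauche, CH3–CN gauche, CH3–F gauche, COOH–F gauche; 3.9 + 2.9 + 2.6 + 2.1 = 11.5 kJ/mol.
CN at 120° (eclipsed): iPr–H eclipsed, CH3–CN eclipsed, COOH–F eclipsed; 7.5 + 9.6 + 9.0 = 26.1 kJ/mol.
CN at 180° (staggered): iPr–F gauche, CH3–CN gauche, COOH–CN gauche, COOH–F gauche; 2.8 + 2.9 + 2.2 + 2.1 = 10.0 kJ/mol.
CN at 240° (eclipsed): iPr–F eclipsed, CH3–H eclipsed, COOH–CN eclipsed; 9.1 + 7.1 + 8.3 = 24.5 kJ/mol.
CN at 300° (staggered): iPr–CN gauche, iPr–F gauche, CH3–F gauche, COOH–CN gauche; 3.9 + 2.8 + 2.6 + 2.2 = 11.5 kJ/mol.
The maximum (26.3 kJ/mol) occurs with CN at 0°.

0°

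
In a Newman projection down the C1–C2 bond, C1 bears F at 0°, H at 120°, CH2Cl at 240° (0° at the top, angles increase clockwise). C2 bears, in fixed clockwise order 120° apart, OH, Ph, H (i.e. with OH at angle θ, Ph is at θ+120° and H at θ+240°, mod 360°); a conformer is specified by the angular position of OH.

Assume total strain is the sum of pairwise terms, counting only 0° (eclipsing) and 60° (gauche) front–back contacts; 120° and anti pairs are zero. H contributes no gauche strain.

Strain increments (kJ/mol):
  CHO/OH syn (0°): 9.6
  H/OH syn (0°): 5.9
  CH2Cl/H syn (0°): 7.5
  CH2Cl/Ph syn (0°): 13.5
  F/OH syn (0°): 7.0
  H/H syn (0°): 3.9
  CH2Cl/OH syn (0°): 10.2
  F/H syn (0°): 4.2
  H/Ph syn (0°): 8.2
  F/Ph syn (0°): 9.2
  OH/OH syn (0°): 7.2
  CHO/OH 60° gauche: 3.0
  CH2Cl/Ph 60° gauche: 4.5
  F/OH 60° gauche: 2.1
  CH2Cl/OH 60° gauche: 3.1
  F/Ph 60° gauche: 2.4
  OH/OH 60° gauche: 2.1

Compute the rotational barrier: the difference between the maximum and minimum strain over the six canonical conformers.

17.0 kJ/mol

OH at 0° (eclipsed): F–OH eclipsed, H–Ph eclipsed, CH2Cl–H eclipsed; 7.0 + 8.2 + 7.5 = 22.7 kJ/mol.
OH at 60° (staggered): F–OH gauche, CH2Cl–Ph gauche; 2.1 + 4.5 = 6.6 kJ/mol.
OH at 120° (eclipsed): F–H eclipsed, H–OH eclipsed, CH2Cl–Ph eclipsed; 4.2 + 5.9 + 13.5 = 23.6 kJ/mol.
OH at 180° (staggered): F–Ph gauche, CH2Cl–OH gauche, CH2Cl–Ph gauche; 2.4 + 3.1 + 4.5 = 10.0 kJ/mol.
OH at 240° (eclipsed): F–Ph eclipsed, H–H eclipsed, CH2Cl–OH eclipsed; 9.2 + 3.9 + 10.2 = 23.3 kJ/mol.
OH at 300° (staggered): F–OH gauche, F–Ph gauche, CH2Cl–OH gauche; 2.1 + 2.4 + 3.1 = 7.6 kJ/mol.
Max at 120° (23.6 kJ/mol), min at 60° (6.6 kJ/mol); barrier = 17.0 kJ/mol.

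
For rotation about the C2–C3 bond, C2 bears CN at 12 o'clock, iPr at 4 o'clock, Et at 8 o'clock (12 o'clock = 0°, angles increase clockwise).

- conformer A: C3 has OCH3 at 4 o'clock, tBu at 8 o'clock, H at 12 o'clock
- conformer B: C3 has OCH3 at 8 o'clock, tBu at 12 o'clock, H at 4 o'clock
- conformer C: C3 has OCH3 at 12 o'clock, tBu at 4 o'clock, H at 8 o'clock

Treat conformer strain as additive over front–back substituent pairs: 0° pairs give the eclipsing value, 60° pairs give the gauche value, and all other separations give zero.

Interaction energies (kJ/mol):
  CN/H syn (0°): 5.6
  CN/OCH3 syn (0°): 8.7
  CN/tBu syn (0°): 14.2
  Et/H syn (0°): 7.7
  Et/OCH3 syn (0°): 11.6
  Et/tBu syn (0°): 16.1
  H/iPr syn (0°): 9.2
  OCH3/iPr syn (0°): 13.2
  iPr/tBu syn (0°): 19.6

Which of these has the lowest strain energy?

A

A is eclipsed. CN at 0° is eclipsed with H at 0° (5.6); iPr at 120° is eclipsed with OCH3 at 120° (13.2); Et at 240° is eclipsed with tBu at 240° (16.1). Total 34.9 kJ/mol.
B is eclipsed. CN at 0° is eclipsed with tBu at 0° (14.2); iPr at 120° is eclipsed with H at 120° (9.2); Et at 240° is eclipsed with OCH3 at 240° (11.6). Total 35.0 kJ/mol.
C is eclipsed. CN at 0° is eclipsed with OCH3 at 0° (8.7); iPr at 120° is eclipsed with tBu at 120° (19.6); Et at 240° is eclipsed with H at 240° (7.7). Total 36.0 kJ/mol.
A has the lowest total (34.9 kJ/mol).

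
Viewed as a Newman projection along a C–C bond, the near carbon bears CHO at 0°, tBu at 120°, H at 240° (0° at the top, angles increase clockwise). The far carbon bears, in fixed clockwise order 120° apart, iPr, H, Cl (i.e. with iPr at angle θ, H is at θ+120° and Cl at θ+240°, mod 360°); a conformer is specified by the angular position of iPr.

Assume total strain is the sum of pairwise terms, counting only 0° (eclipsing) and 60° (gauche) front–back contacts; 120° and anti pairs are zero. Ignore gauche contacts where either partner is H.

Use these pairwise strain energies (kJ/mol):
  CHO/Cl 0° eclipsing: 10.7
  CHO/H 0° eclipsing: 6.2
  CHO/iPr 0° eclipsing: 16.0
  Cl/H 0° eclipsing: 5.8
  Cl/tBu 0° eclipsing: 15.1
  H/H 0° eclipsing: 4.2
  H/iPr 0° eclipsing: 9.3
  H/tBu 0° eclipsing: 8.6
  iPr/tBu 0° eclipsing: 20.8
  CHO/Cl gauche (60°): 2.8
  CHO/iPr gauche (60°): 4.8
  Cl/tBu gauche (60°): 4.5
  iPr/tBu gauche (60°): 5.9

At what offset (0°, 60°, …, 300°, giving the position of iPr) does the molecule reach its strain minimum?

iPr at 0° is eclipsed. CHO at 0° is eclipsed with iPr at 0° (16.0); tBu at 120° is eclipsed with H at 120° (8.6); H at 240° is eclipsed with Cl at 240° (5.8). Total 30.4 kJ/mol.
iPr at 60° is staggered. CHO at 0° is gauche with iPr at 60° (4.8); CHO at 0° is gauche with Cl at 300° (2.8); tBu at 120° is gauche with iPr at 60° (5.9). Total 13.5 kJ/mol.
iPr at 120° is eclipsed. CHO at 0° is eclipsed with Cl at 0° (10.7); tBu at 120° is eclipsed with iPr at 120° (20.8); H at 240° is eclipsed with H at 240° (4.2). Total 35.7 kJ/mol.
iPr at 180° is staggered. CHO at 0° is gauche with Cl at 60° (2.8); tBu at 120° is gauche with iPr at 180° (5.9); tBu at 120° is gauche with Cl at 60° (4.5). Total 13.2 kJ/mol.
iPr at 240° is eclipsed. CHO at 0° is eclipsed with H at 0° (6.2); tBu at 120° is eclipsed with Cl at 120° (15.1); H at 240° is eclipsed with iPr at 240° (9.3). Total 30.6 kJ/mol.
iPr at 300° is staggered. CHO at 0° is gauche with iPr at 300° (4.8); tBu at 120° is gauche with Cl at 180° (4.5). Total 9.3 kJ/mol.
The minimum (9.3 kJ/mol) occurs with iPr at 300°.

300°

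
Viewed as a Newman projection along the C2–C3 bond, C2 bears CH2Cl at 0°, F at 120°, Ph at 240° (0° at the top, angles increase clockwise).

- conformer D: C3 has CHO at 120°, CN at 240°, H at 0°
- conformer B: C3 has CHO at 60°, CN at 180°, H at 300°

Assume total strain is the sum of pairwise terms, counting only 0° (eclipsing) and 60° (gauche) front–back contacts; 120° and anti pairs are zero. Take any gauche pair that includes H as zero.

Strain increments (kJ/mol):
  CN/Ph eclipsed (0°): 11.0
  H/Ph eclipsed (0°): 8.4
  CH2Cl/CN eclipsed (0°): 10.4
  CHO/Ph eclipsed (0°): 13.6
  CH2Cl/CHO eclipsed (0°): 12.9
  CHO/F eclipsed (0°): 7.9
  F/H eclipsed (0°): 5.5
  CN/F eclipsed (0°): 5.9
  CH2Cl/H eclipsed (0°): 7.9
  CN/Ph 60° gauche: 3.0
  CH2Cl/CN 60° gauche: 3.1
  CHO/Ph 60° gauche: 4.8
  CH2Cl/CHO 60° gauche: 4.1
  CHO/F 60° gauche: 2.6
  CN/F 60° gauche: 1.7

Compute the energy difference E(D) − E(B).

+15.4 kJ/mol

D (eclipsed): CH2Cl–H eclipsed, F–CHO eclipsed, Ph–CN eclipsed; 7.9 + 7.9 + 11.0 = 26.8 kJ/mol.
B (staggered): CH2Cl–CHO gauche, F–CHO gauche, F–CN gauche, Ph–CN gauche; 4.1 + 2.6 + 1.7 + 3.0 = 11.4 kJ/mol.
E(D) − E(B) = 26.8 − 11.4 = +15.4 kJ/mol.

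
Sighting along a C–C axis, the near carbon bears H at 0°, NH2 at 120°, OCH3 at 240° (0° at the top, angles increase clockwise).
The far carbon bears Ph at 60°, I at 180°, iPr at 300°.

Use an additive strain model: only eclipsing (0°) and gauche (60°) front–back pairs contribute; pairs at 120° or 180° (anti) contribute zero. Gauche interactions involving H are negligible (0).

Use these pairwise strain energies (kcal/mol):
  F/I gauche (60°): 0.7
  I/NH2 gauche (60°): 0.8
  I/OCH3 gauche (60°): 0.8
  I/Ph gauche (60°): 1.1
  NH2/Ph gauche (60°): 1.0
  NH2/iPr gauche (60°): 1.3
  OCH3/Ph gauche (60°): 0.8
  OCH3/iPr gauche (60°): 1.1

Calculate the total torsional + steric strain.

3.7 kcal/mol

This conformer (staggered): NH2–Ph gauche, NH2–I gauche, OCH3–I gauche, OCH3–iPr gauche; 1.0 + 0.8 + 0.8 + 1.1 = 3.7 kcal/mol.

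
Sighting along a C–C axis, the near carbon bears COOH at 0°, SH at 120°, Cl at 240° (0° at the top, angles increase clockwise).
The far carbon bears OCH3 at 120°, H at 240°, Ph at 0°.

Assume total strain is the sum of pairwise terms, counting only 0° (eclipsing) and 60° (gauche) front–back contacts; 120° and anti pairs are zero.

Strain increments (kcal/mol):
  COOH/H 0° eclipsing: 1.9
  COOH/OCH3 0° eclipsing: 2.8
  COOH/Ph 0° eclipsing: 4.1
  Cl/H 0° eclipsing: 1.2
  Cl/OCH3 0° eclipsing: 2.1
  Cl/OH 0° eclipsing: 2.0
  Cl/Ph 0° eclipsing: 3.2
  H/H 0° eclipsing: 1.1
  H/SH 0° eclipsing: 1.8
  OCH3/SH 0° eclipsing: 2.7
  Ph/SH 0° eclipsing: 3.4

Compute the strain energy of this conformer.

This conformer (eclipsed): COOH–Ph eclipsed, SH–OCH3 eclipsed, Cl–H eclipsed; 4.1 + 2.7 + 1.2 = 8.0 kcal/mol.

8.0 kcal/mol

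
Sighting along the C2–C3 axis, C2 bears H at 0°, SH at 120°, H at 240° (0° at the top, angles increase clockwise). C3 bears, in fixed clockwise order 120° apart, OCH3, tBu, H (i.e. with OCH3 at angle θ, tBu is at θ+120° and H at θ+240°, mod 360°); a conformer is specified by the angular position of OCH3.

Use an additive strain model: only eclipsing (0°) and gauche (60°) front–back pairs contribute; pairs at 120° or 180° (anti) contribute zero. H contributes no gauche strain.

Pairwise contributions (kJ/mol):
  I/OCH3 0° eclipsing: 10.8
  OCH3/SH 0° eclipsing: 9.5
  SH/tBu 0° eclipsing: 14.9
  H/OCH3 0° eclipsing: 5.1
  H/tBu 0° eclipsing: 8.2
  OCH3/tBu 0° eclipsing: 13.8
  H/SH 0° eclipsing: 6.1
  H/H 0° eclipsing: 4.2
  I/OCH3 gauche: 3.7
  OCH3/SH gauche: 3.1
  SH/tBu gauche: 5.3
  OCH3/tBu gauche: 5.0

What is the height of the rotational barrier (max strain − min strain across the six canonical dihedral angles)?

21.1 kJ/mol

OCH3 at 0° (eclipsed): H–OCH3 eclipsed, SH–tBu eclipsed, H–H eclipsed; 5.1 + 14.9 + 4.2 = 24.2 kJ/mol.
OCH3 at 60° (staggered): SH–OCH3 gauche, SH–tBu gauche; 3.1 + 5.3 = 8.4 kJ/mol.
OCH3 at 120° (eclipsed): H–H eclipsed, SH–OCH3 eclipsed, H–tBu eclipsed; 4.2 + 9.5 + 8.2 = 21.9 kJ/mol.
OCH3 at 180° (staggered): SH–OCH3 gauche; 3.1 = 3.1 kJ/mol.
OCH3 at 240° (eclipsed): H–tBu eclipsed, SH–H eclipsed, H–OCH3 eclipsed; 8.2 + 6.1 + 5.1 = 19.4 kJ/mol.
OCH3 at 300° (staggered): SH–tBu gauche; 5.3 = 5.3 kJ/mol.
Max at 0° (24.2 kJ/mol), min at 180° (3.1 kJ/mol); barrier = 21.1 kJ/mol.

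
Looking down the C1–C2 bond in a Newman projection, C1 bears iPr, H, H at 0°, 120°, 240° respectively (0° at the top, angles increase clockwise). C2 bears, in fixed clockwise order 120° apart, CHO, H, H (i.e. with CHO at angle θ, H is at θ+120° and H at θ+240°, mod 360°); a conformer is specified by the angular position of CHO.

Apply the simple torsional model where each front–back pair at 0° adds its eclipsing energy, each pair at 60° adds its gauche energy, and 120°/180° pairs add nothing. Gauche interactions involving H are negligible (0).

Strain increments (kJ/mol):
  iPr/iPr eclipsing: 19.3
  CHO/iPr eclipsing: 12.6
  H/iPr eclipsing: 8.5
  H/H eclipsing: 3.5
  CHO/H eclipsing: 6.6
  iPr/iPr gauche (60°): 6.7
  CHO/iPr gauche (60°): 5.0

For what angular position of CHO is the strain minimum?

180°

CHO at 0° is eclipsed. iPr at 0° is eclipsed with CHO at 0° (12.6); H at 120° is eclipsed with H at 120° (3.5); H at 240° is eclipsed with H at 240° (3.5). Total 19.6 kJ/mol.
CHO at 60° is staggered. iPr at 0° is gauche with CHO at 60° (5.0). Total 5.0 kJ/mol.
CHO at 120° is eclipsed. iPr at 0° is eclipsed with H at 0° (8.5); H at 120° is eclipsed with CHO at 120° (6.6); H at 240° is eclipsed with H at 240° (3.5). Total 18.6 kJ/mol.
CHO at 180° (staggered): no non-H gauche contacts → 0.0 kJ/mol.
CHO at 240° is eclipsed. iPr at 0° is eclipsed with H at 0° (8.5); H at 120° is eclipsed with H at 120° (3.5); H at 240° is eclipsed with CHO at 240° (6.6). Total 18.6 kJ/mol.
CHO at 300° is staggered. iPr at 0° is gauche with CHO at 300° (5.0). Total 5.0 kJ/mol.
The minimum (0.0 kJ/mol) occurs with CHO at 180°.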